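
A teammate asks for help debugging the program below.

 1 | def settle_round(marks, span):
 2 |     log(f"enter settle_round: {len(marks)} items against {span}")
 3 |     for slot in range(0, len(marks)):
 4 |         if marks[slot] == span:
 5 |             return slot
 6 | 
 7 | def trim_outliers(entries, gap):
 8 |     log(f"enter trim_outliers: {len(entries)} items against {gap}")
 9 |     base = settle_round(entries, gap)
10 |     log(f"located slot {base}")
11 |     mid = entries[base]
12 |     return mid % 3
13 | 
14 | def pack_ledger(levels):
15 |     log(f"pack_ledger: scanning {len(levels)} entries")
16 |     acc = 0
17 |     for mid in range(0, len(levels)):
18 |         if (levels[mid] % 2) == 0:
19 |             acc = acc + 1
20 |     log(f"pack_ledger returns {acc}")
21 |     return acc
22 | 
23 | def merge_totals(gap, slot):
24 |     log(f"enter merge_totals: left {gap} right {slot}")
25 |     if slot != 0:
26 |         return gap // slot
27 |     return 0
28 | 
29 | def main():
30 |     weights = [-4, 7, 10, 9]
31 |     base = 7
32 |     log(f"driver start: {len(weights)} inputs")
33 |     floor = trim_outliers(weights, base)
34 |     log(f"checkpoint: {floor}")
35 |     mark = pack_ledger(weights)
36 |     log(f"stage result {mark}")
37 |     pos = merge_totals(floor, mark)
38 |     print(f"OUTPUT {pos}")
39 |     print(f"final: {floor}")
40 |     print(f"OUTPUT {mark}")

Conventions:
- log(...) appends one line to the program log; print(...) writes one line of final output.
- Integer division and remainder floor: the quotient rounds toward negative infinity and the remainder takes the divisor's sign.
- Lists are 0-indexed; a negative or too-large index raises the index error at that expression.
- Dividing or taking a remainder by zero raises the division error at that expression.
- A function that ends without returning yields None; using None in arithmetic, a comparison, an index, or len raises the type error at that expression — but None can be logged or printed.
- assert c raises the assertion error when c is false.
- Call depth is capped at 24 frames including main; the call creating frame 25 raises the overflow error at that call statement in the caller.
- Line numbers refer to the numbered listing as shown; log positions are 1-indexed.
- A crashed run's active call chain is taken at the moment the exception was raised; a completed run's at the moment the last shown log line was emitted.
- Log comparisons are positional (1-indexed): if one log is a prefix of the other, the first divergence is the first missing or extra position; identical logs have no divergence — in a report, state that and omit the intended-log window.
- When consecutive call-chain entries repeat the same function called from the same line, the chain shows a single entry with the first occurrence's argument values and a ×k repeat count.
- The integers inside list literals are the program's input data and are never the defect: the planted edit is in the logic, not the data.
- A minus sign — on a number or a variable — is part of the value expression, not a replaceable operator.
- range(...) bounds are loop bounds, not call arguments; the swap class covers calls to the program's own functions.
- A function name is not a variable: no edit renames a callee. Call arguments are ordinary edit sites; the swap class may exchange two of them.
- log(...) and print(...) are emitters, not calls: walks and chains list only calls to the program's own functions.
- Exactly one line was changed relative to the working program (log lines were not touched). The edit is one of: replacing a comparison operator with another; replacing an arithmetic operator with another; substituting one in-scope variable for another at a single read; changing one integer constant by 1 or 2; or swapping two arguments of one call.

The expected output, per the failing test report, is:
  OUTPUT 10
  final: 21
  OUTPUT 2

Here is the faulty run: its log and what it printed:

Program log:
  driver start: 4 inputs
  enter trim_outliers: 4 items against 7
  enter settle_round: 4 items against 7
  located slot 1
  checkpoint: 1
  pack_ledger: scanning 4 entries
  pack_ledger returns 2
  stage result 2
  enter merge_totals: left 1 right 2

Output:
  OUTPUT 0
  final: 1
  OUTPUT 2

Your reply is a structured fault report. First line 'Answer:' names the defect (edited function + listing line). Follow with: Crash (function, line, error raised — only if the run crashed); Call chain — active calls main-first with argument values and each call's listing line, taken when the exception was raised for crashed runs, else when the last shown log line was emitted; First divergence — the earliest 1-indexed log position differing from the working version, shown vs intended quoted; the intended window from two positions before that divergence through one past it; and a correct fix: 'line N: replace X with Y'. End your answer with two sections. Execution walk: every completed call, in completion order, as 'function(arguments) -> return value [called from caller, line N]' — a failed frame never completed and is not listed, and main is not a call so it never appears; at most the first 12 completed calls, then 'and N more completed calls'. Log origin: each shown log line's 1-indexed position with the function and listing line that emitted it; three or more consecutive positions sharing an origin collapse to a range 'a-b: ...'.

Answer: the defect is in trim_outliers at line 12.
Core observation: At log position 5 the runs split — shown 'checkpoint: 1', but the working version logs 'checkpoint: 21'.
Call chain: main -> merge_totals(1, 2) (called at line 37).
First divergence: position 5 — shown 'checkpoint: 1', intended 'checkpoint: 21'.
Intended log window:
  3: enter settle_round: 4 items against 7
  4: located slot 1
  5: checkpoint: 21
  6: pack_ledger: scanning 4 entries
Execution walk:
  settle_round([-4, 7, 10, 9], 7) -> 1  [called from trim_outliers, line 9]
  trim_outliers([-4, 7, 10, 9], 7) -> 1  [called from main, line 33]
  pack_ledger([-4, 7, 10, 9]) -> 2  [called from main, line 35]
  merge_totals(1, 2) -> 0  [called from main, line 37]
Log line origins:
  1: emitted by main (line 32)
  2: emitted by trim_outliers (line 8)
  3: emitted by settle_round (line 2)
  4: emitted by trim_outliers (line 10)
  5: emitted by main (line 34)
  6: emitted by pack_ledger (line 15)
  7: emitted by pack_ledger (line 20)
  8: emitted by main (line 36)
  9: emitted by merge_totals (line 24)
A correct fix: line 12: replace `%` with `*`.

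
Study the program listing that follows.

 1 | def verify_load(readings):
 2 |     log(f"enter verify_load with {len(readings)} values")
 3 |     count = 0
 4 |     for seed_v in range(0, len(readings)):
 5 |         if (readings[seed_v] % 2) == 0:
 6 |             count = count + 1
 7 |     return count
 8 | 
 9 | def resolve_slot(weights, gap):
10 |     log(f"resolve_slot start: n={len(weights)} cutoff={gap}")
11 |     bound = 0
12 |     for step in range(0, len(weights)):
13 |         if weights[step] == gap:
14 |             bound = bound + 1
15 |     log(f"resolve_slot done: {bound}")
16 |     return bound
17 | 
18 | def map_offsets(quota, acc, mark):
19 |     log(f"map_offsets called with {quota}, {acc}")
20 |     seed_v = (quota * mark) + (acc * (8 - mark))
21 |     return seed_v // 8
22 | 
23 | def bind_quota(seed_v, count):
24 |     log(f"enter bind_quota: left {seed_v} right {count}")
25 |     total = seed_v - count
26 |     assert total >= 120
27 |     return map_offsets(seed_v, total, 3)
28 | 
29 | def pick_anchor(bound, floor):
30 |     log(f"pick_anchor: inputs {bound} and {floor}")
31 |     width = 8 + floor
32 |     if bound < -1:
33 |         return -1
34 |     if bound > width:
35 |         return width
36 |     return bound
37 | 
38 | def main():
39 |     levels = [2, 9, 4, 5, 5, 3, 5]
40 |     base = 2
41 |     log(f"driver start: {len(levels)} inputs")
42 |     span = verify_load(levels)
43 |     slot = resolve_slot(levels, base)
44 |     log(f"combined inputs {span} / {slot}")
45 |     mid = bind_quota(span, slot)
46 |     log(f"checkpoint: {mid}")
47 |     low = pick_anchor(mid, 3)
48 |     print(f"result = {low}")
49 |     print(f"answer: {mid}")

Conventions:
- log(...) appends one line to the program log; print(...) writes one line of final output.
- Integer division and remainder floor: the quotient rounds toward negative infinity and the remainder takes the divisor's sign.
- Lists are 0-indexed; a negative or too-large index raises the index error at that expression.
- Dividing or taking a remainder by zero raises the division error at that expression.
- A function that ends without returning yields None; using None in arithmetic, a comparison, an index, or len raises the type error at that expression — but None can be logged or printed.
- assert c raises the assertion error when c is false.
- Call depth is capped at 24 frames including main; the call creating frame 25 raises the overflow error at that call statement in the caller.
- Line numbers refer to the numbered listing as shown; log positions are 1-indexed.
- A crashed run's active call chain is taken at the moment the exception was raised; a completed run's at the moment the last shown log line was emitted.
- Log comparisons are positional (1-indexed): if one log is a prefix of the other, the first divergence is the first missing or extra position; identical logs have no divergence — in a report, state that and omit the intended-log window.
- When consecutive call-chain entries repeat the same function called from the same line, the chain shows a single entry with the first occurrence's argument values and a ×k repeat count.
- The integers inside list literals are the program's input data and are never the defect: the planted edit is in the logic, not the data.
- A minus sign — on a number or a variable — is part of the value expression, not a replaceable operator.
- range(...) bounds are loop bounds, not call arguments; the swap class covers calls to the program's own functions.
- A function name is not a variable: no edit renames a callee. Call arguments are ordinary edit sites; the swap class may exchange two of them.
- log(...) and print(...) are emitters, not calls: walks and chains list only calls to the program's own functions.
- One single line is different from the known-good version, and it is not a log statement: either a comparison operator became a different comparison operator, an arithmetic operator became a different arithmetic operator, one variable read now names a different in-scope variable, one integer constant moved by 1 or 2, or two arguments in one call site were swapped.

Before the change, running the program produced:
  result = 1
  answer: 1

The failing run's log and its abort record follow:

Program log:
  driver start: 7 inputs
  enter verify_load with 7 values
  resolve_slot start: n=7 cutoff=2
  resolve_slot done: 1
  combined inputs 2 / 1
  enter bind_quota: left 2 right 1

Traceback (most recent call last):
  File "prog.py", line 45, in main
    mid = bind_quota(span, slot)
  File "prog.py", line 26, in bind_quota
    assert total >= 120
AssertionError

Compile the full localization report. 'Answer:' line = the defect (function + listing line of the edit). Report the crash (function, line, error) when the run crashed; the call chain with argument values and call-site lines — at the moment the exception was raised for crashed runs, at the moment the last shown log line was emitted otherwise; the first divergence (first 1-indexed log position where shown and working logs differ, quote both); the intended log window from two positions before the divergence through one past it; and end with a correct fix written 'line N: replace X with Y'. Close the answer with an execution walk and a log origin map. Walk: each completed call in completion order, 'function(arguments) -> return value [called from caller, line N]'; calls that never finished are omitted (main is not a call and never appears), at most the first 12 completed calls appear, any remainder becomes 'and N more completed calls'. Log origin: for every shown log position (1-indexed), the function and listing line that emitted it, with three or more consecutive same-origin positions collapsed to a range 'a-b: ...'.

Answer: the defect is in bind_quota at line 26.
Key observation: The faulty run's log stops after 6 lines; the working version's next line would be 'map_offsets called with 2, 1'.
Crash: bind_quota, line 26, AssertionError.
Call chain: main -> bind_quota(2, 1) (called at line 45).
First divergence: position 7 — after 6 matching lines the faulty run goes silent; intended next line 'map_offsets called with 2, 1'.
Intended log window:
  5: combined inputs 2 / 1
  6: enter bind_quota: left 2 right 1
  7: map_offsets called with 2, 1
  8: checkpoint: 1
Execution walk:
  verify_load([2, 9, 4, 5, 5, 3, 5]) -> 2  [called from main, line 42]
  resolve_slot([2, 9, 4, 5, 5, 3, 5], 2) -> 1  [called from main, line 43]
Origin of each log line:
  1: emitted by main (line 41)
  2: emitted by verify_load (line 2)
  3: emitted by resolve_slot (line 10)
  4: emitted by resolve_slot (line 15)
  5: emitted by main (line 44)
  6: emitted by bind_quota (line 24)
A correct fix: line 26: replace `>=` with `<=`.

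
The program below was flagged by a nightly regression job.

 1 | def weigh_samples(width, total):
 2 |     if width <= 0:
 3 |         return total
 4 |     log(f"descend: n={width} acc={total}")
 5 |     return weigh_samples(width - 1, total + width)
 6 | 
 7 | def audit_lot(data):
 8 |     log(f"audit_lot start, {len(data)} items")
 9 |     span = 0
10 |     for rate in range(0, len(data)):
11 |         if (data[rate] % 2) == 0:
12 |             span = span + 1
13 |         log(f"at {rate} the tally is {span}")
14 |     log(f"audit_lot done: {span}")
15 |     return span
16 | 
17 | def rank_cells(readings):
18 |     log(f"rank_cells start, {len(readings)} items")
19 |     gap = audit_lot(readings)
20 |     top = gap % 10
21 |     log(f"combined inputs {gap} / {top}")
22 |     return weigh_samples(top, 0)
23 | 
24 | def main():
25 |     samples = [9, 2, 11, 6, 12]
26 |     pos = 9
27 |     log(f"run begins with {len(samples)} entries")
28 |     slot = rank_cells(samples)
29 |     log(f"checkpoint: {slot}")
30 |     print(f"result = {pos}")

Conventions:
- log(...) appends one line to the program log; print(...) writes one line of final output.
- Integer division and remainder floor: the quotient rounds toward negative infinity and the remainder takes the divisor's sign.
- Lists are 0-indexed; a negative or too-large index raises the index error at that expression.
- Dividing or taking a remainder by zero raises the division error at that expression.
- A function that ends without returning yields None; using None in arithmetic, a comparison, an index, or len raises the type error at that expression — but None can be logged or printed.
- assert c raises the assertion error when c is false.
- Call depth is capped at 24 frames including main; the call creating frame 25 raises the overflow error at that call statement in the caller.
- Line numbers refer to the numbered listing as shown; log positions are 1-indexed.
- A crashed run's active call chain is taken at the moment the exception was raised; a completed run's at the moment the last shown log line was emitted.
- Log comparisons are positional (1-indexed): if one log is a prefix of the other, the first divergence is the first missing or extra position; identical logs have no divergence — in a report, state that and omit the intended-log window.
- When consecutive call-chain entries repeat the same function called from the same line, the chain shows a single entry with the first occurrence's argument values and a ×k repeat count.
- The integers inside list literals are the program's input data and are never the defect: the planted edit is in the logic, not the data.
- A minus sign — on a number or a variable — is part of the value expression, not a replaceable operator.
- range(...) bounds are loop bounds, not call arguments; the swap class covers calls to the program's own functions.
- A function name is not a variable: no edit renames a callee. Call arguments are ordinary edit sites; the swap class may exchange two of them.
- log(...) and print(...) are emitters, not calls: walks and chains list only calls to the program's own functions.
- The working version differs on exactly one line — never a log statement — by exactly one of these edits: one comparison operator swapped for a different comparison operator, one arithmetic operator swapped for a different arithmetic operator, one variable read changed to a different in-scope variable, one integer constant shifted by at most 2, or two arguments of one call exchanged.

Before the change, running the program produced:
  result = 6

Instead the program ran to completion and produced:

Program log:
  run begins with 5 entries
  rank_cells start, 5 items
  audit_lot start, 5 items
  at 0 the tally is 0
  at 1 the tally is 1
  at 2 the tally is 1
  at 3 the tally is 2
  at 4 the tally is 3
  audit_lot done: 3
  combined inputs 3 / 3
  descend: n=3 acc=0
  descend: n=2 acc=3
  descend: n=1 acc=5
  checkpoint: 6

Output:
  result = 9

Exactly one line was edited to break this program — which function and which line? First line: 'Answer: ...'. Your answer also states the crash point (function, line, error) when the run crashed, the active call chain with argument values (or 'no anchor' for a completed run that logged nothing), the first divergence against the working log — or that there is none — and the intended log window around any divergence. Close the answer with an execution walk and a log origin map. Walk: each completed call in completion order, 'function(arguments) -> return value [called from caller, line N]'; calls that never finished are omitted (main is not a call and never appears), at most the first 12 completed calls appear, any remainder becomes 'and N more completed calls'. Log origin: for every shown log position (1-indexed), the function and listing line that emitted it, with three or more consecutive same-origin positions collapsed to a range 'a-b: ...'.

Answer: the defect is in main at line 30.
Key observation: Every logged value matches the working version; the printed result is what differs.
Call chain: main.
First divergence: there is none — every log position agrees.
Execution walk:
  audit_lot([9, 2, 11, 6, 12]) -> 3  [called from rank_cells, line 19]
  weigh_samples(0, 6) -> 6  [called from weigh_samples, line 5]
  weigh_samples(1, 5) -> 6  [called from weigh_samples, line 5]
  weigh_samples(2, 3) -> 6  [called from weigh_samples, line 5]
  weigh_samples(3, 0) -> 6  [called from rank_cells, line 22]
  rank_cells([9, 2, 11, 6, 12]) -> 6  [called from main, line 28]
Origin of each log line:
  1: logged in main at line 27
  2: logged in rank_cells at line 18
  3: logged in audit_lot at line 8
  4-8: logged in audit_lot at line 13
  9: logged in audit_lot at line 14
  10: logged in rank_cells at line 21
  11-13: logged in weigh_samples at line 4
  14: logged in main at line 29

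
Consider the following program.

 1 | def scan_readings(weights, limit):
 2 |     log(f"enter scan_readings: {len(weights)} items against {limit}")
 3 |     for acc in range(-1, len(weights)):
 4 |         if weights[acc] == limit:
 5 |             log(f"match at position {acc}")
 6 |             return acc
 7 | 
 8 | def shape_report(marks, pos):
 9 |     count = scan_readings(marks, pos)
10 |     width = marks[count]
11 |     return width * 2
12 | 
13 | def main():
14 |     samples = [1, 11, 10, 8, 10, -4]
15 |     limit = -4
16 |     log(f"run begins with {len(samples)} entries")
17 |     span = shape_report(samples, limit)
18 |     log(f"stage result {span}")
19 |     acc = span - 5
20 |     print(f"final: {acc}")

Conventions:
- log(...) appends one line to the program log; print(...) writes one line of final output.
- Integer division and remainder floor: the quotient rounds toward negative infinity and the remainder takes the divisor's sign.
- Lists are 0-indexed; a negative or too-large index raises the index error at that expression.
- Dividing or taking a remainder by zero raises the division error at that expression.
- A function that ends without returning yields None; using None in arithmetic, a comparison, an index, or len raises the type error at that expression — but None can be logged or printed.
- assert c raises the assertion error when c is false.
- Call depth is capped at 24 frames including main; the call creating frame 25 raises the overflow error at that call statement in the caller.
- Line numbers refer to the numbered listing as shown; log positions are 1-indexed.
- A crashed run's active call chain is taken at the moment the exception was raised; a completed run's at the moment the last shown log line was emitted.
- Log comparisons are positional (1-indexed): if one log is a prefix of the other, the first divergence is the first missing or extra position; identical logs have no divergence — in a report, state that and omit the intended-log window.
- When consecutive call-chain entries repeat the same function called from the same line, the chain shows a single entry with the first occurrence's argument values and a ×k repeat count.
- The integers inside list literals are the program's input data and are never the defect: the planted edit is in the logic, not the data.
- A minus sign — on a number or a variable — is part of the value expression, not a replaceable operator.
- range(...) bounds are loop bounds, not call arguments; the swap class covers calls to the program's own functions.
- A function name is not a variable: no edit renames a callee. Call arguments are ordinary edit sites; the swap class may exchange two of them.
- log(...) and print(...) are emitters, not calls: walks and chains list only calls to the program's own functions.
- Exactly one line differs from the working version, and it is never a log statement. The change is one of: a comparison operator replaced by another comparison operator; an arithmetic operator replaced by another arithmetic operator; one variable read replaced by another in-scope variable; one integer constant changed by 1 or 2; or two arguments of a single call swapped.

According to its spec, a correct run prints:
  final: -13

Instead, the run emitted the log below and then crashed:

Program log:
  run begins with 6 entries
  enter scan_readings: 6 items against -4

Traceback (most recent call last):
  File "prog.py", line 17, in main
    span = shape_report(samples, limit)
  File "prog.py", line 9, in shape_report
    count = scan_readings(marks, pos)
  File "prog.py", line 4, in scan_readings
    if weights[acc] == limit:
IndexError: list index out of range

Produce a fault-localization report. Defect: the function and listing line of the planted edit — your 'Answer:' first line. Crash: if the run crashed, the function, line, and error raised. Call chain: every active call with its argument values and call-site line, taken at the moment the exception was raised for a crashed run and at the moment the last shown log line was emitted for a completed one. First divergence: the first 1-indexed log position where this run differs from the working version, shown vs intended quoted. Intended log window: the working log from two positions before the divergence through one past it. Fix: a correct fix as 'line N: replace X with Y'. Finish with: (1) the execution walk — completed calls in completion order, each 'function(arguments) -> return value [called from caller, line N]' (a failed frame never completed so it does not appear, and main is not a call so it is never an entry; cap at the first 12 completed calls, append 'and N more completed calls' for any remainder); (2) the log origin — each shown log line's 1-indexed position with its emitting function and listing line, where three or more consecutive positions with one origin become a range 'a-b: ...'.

Answer: the defect is in scan_readings at line 3.
Key observation: The log ends early — 2 lines, where the working version next logs 'match at position 5'.
Crash: scan_readings, line 4, IndexError.
Call chain: main -> shape_report([1, 11, 10, 8, 10, -4], -4) (called at line 17) -> scan_readings([1, 11, 10, 8, 10, -4], -4) (called at line 9).
First divergence: position 3; the shown log stops at 2 lines while the working version next logs 'match at position 5'.
Intended log window:
  1: run begins with 6 entries
  2: enter scan_readings: 6 items against -4
  3: match at position 5
  4: stage result -8
Execution walk:
  (no call completed)
Log origins:
  1: logged in main at line 16
  2: logged in scan_readings at line 2
A correct fix: line 3: replace `-1` with `0`.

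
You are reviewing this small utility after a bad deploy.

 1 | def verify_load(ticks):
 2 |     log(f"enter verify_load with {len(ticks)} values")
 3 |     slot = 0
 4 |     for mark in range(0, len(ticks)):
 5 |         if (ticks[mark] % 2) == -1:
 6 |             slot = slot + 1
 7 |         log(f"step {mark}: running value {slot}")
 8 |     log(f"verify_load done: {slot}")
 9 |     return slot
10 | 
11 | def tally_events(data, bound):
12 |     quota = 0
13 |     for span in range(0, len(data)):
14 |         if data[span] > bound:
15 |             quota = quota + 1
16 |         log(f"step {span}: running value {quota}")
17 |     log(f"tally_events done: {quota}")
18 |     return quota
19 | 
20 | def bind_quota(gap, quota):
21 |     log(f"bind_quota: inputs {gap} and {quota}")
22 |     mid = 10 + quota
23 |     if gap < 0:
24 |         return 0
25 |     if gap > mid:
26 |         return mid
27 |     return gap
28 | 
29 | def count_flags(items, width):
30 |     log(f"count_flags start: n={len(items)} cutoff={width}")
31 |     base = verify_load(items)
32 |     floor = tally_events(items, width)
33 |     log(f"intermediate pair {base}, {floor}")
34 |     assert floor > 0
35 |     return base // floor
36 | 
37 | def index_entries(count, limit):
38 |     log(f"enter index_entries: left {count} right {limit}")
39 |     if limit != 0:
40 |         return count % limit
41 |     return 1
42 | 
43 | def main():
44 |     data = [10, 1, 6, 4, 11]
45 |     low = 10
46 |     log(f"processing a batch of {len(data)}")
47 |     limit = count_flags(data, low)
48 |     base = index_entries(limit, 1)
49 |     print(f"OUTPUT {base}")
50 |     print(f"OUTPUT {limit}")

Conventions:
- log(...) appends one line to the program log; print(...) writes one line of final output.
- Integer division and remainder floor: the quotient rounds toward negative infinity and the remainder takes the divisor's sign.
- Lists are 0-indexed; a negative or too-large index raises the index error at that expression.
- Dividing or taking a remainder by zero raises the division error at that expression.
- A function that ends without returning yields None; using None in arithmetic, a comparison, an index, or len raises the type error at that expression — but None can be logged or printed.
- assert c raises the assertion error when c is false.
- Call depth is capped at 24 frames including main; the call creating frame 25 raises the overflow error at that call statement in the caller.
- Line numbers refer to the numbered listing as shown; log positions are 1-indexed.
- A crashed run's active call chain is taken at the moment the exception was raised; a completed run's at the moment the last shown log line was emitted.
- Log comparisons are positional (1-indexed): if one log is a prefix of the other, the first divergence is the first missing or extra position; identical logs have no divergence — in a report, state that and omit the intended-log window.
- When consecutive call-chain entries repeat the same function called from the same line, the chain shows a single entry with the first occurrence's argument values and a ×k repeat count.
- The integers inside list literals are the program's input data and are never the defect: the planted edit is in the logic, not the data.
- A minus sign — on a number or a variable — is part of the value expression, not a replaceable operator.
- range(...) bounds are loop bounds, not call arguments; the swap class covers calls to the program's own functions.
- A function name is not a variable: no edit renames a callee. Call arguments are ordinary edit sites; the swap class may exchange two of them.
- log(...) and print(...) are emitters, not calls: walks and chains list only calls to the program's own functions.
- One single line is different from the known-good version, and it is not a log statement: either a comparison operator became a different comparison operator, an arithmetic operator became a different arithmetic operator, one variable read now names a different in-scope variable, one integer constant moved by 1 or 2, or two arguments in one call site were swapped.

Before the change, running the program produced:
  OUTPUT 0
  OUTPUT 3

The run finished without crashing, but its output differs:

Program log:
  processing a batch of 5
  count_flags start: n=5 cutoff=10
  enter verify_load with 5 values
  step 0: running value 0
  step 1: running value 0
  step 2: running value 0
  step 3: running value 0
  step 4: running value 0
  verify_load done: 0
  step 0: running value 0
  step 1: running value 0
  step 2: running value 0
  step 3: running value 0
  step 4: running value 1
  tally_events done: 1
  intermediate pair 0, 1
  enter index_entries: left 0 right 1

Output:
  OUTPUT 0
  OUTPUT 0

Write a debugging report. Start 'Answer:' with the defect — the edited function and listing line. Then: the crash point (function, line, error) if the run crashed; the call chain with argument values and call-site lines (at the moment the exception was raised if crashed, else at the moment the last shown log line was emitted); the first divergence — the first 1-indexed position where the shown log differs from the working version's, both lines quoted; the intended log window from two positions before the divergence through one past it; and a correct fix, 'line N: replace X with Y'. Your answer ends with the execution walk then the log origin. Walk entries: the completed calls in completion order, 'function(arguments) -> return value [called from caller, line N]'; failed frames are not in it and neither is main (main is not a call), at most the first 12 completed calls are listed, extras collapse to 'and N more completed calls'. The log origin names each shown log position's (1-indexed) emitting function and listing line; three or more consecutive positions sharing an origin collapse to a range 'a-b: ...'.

Answer: the defect is in verify_load at line 5.
Core observation: Log line 4 is where behavior first shows: 'step 0: running value 0' appears instead of 'step 0: running value 1'.
Call chain: main -> index_entries(0, 1) (called at line 48).
First divergence: at position 4 the run shows 'step 0: running value 0' where the working version logs 'step 0: running value 1'.
Intended log window:
  2: count_flags start: n=5 cutoff=10
  3: enter verify_load with 5 values
  4: step 0: running value 1
  5: step 1: running value 1
Execution walk:
  verify_load([10, 1, 6, 4, 11]) -> 0  [called from count_flags, line 31]
  tally_events([10, 1, 6, 4, 11], 10) -> 1  [called from count_flags, line 32]
  count_flags([10, 1, 6, 4, 11], 10) -> 0  [called from main, line 47]
  index_entries(0, 1) -> 0  [called from main, line 48]
Log line origins:
  1: emitted by main (line 46)
  2: emitted by count_flags (line 30)
  3: emitted by verify_load (line 2)
  4-8: emitted by verify_load (line 7)
  9: emitted by verify_load (line 8)
  10-14: emitted by tally_events (line 16)
  15: emitted by tally_events (line 17)
  16: emitted by count_flags (line 33)
  17: emitted by index_entries (line 38)
A correct fix: line 5: replace `-1` with `0`.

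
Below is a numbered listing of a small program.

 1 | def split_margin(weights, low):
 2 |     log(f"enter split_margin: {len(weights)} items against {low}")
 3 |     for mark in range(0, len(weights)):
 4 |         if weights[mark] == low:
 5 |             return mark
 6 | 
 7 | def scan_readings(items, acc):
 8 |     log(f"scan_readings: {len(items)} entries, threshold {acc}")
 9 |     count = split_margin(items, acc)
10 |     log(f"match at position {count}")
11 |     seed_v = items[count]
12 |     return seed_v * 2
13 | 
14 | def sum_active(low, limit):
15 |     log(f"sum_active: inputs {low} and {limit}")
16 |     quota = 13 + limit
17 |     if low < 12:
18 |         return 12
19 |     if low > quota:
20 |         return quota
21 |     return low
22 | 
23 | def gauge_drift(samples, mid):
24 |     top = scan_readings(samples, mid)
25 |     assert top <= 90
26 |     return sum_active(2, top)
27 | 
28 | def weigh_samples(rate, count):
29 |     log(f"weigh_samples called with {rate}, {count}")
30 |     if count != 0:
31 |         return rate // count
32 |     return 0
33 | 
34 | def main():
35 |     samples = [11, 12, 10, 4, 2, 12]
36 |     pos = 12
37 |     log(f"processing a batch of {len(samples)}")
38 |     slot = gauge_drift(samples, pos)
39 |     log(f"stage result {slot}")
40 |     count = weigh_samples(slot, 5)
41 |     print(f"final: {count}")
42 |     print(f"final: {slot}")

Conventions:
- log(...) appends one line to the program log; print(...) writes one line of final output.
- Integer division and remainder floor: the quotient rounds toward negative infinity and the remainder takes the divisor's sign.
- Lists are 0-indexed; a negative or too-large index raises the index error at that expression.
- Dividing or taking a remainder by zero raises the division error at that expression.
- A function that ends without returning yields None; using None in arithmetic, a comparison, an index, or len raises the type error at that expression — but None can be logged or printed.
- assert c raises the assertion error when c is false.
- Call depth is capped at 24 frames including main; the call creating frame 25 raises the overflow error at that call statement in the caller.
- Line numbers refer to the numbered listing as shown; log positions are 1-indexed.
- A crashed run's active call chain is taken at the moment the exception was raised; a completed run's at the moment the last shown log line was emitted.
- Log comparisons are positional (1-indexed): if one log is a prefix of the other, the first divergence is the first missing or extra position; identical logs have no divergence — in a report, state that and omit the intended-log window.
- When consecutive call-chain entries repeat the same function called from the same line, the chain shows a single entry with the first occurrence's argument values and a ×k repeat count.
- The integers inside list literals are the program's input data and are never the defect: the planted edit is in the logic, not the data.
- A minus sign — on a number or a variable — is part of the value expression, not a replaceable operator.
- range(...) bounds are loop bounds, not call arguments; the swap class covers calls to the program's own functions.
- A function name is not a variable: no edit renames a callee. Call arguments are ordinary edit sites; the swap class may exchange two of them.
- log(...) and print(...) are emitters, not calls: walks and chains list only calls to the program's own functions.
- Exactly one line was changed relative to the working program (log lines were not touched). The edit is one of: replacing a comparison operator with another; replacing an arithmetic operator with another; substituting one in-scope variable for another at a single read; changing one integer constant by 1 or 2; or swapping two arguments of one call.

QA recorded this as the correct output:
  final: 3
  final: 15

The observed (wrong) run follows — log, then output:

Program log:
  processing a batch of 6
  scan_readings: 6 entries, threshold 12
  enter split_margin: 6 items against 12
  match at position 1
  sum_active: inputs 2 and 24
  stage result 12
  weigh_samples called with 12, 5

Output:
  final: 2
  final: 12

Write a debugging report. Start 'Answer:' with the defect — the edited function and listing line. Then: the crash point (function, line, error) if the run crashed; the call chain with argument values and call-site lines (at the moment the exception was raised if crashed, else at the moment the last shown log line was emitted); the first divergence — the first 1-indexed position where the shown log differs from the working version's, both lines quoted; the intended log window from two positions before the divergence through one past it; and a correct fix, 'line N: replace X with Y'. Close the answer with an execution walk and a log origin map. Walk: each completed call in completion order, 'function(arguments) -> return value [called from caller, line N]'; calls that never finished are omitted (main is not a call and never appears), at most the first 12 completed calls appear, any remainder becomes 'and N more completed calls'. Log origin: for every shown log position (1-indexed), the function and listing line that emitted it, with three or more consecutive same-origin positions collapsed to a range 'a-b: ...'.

Answer: the defect is in gauge_drift at line 26.
Key observation: Log line 5 is where behavior first shows: 'sum_active: inputs 2 and 24' appears instead of 'sum_active: inputs 24 and 2'.
Call chain: main -> weigh_samples(12, 5) (called at line 40).
First divergence: position 5; shown 'sum_active: inputs 2 and 24' vs intended 'sum_active: inputs 24 and 2'.
Intended log window:
  3: enter split_margin: 6 items against 12
  4: match at position 1
  5: sum_active: inputs 24 and 2
  6: stage result 15
Execution walk:
  split_margin([11, 12, 10, 4, 2, 12], 12) -> 1  [called from scan_readings, line 9]
  scan_readings([11, 12, 10, 4, 2, 12], 12) -> 24  [called from gauge_drift, line 24]
  sum_active(2, 24) -> 12  [called from gauge_drift, line 26]
  gauge_drift([11, 12, 10, 4, 2, 12], 12) -> 12  [called from main, line 38]
  weigh_samples(12, 5) -> 2  [called from main, line 40]
Origin of each log line:
  1: from main, line 37
  2: from scan_readings, line 8
  3: from split_margin, line 2
  4: from scan_readings, line 10
  5: from sum_active, line 15
  6: from main, line 39
  7: from weigh_samples, line 29
A correct fix: line 26: replace `sum_active(2, top)` with `sum_active(top, 2)`.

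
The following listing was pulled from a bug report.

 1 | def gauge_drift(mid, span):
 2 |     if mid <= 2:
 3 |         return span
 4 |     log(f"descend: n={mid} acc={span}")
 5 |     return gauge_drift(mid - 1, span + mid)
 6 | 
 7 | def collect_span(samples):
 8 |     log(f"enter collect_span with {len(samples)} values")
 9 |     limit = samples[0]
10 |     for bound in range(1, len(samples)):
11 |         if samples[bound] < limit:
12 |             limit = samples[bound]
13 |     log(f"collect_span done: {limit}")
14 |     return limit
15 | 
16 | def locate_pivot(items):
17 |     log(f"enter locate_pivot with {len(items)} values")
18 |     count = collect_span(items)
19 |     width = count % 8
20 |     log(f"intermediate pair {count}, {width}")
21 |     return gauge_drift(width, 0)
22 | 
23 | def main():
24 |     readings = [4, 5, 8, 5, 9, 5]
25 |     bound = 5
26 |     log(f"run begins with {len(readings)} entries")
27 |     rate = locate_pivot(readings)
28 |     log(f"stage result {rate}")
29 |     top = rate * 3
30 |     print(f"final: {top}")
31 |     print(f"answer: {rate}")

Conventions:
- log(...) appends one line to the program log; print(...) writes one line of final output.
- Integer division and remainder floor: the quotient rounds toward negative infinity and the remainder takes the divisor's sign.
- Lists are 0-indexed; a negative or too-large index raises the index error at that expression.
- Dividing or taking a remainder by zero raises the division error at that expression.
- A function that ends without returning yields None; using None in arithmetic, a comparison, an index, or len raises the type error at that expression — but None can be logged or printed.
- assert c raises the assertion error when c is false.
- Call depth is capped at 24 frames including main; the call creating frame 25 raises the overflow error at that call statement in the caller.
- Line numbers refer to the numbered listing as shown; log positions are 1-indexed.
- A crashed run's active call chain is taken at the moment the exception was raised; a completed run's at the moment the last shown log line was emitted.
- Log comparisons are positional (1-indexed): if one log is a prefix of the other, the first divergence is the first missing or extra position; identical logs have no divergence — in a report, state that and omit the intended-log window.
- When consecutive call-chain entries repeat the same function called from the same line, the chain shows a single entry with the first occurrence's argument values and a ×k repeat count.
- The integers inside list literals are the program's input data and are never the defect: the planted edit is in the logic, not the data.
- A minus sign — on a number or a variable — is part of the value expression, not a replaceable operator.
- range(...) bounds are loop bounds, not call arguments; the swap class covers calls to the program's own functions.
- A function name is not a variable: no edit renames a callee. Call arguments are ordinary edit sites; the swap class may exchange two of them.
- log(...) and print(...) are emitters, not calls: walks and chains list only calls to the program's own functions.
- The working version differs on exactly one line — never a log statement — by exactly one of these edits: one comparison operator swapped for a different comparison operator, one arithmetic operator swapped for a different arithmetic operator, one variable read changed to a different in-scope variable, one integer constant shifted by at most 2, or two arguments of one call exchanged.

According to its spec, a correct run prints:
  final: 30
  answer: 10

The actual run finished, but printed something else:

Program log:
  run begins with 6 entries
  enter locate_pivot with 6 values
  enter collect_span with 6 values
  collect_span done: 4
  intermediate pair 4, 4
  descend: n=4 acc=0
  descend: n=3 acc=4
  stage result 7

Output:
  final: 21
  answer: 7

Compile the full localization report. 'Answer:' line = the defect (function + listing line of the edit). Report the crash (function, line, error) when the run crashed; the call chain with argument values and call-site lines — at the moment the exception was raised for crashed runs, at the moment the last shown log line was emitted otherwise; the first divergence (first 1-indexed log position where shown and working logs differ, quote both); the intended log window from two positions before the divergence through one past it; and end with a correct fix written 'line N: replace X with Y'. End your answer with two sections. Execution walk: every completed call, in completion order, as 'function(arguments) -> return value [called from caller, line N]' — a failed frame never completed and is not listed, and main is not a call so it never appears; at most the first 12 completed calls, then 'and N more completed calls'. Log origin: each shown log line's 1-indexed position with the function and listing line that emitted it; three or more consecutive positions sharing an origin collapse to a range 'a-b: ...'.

Answer: the defect is in gauge_drift at line 2.
Key observation: The earliest visible damage is log position 8 — 'stage result 7' rather than the intended 'descend: n=2 acc=7'.
Call chain: main.
First divergence: position 8 — the shown line 'stage result 7' should read 'descend: n=2 acc=7'.
Intended log window:
  6: descend: n=4 acc=0
  7: descend: n=3 acc=4
  8: descend: n=2 acc=7
  9: descend: n=1 acc=9
Execution walk:
  collect_span([4, 5, 8, 5, 9, 5]) -> 4  [called from locate_pivot, line 18]
  gauge_drift(2, 7) -> 7  [called from gauge_drift, line 5]
  gauge_drift(3, 4) -> 7  [called from gauge_drift, line 5]
  gauge_drift(4, 0) -> 7  [called from locate_pivot, line 21]
  locate_pivot([4, 5, 8, 5, 9, 5]) -> 7  [called from main, line 27]
Log origin:
  1: emitted by main (line 26)
  2: emitted by locate_pivot (line 17)
  3: emitted by collect_span (line 8)
  4: emitted by collect_span (line 13)
  5: emitted by locate_pivot (line 20)
  6: emitted by gauge_drift (line 4)
  7: emitted by gauge_drift (line 4)
  8: emitted by main (line 28)
A correct fix: line 2: replace `2` with `0`.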